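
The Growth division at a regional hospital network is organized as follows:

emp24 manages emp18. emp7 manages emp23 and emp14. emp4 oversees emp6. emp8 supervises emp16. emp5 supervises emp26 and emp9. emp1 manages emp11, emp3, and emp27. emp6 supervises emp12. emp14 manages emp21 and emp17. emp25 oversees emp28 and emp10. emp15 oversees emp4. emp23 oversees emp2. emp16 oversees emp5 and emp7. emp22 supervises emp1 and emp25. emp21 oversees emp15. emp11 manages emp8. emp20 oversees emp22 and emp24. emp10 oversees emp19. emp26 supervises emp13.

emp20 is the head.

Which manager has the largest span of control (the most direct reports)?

Direct-report counts: emp20 has 2; emp24 has 1; emp22 has 2; emp25 has 2; emp10 has 1; emp1 has 3; emp11 has 1; emp8 has 1; emp16 has 2; emp7 has 2; emp23 has 1; emp14 has 2; emp21 has 1; emp15 has 1; emp4 has 1; emp6 has 1; emp5 has 2; emp26 has 1. The largest is 3, held by emp1.

emp1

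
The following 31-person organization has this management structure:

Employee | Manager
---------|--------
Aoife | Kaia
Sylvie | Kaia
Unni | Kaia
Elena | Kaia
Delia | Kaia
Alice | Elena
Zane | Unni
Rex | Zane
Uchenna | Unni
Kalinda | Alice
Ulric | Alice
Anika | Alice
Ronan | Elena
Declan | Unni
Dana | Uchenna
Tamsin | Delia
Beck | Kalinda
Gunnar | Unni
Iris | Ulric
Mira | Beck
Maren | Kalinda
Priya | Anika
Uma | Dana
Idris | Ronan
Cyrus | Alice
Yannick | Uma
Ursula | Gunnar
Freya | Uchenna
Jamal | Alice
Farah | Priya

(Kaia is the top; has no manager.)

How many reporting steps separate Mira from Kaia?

5

Chain from Mira up to Kaia: Mira → Beck → Kalinda → Alice → Elena → Kaia. That is 5 steps up, so Mira is 5 levels below Kaia.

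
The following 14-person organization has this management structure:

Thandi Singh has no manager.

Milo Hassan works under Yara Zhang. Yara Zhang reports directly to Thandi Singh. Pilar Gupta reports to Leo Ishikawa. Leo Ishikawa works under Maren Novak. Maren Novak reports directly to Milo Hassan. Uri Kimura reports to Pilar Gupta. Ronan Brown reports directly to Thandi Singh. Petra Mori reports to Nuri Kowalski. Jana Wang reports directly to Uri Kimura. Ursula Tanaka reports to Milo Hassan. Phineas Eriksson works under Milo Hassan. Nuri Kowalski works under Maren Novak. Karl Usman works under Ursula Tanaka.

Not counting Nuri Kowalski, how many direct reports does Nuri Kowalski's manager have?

1

Nuri Kowalski reports to Maren Novak. Maren Novak's other direct reports are Leo Ishikawa — 1 peer.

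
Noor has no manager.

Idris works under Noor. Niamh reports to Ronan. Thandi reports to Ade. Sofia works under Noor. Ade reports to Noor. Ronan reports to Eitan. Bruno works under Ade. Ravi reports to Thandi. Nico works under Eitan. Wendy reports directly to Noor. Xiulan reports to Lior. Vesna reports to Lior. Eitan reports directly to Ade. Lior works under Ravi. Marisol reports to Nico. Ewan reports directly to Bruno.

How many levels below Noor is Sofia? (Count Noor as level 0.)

Chain from Sofia up to Noor: Sofia → Noor. That is 1 step up, so Sofia is 1 level below Noor.

1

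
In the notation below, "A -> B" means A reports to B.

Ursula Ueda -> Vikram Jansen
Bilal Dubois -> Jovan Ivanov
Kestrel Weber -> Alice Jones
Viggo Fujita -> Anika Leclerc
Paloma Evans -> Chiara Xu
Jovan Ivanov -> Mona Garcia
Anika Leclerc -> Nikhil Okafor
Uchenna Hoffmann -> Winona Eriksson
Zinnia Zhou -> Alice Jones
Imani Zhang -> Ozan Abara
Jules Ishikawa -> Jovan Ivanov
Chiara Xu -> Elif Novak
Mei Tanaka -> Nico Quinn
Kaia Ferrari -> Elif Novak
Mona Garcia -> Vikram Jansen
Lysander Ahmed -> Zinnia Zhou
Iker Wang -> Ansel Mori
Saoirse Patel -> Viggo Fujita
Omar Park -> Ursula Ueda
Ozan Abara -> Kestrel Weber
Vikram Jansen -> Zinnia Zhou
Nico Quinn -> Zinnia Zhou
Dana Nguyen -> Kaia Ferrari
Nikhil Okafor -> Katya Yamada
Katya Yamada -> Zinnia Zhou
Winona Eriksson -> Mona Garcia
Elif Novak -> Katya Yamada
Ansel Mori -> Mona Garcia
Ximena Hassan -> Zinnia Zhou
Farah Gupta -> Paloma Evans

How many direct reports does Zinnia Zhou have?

Zinnia Zhou directly manages Katya Yamada, Vikram Jansen, Nico Quinn, Lysander Ahmed, Ximena Hassan. That is 5 direct reports.

5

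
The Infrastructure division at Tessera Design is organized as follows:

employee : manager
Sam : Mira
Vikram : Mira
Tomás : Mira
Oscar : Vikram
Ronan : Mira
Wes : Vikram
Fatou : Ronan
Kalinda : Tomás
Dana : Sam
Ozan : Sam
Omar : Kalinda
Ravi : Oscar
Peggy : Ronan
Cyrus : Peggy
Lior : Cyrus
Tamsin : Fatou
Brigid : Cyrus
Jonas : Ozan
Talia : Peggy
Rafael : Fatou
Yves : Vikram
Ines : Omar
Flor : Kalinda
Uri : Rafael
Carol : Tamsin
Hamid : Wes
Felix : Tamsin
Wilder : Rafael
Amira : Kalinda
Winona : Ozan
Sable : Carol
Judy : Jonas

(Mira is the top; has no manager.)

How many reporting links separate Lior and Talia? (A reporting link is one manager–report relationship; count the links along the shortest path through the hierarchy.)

3

Lior is 2 levels below Peggy, and Talia is 1 level below Peggy (their lowest common manager). The shortest path runs up from Lior to Peggy and back down to Talia: 2 + 1 = 3 links.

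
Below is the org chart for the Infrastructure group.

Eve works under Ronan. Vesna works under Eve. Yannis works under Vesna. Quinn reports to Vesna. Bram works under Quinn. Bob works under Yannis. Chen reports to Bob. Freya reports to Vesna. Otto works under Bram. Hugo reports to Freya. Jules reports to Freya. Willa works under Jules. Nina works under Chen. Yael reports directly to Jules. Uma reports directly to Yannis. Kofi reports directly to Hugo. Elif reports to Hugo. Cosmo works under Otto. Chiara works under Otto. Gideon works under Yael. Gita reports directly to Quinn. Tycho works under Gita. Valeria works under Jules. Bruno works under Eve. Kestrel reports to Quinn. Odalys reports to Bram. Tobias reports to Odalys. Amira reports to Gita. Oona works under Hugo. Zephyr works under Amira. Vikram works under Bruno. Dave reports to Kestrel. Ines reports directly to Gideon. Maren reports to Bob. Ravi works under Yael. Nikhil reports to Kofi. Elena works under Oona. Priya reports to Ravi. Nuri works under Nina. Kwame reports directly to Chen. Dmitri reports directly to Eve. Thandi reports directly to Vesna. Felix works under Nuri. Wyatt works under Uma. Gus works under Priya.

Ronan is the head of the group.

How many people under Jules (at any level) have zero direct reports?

4

The people in Jules's organization with no one reporting to them are Valeria, Gus, Ines, Willa. That is 4.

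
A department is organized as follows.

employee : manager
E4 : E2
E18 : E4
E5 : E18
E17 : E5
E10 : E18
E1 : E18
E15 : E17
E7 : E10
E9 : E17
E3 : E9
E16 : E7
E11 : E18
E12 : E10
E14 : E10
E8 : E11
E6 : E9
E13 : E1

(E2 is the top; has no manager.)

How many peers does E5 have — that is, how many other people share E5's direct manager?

E5 reports to E18. E18's other direct reports are E10, E1, E11 — 3 peers.

3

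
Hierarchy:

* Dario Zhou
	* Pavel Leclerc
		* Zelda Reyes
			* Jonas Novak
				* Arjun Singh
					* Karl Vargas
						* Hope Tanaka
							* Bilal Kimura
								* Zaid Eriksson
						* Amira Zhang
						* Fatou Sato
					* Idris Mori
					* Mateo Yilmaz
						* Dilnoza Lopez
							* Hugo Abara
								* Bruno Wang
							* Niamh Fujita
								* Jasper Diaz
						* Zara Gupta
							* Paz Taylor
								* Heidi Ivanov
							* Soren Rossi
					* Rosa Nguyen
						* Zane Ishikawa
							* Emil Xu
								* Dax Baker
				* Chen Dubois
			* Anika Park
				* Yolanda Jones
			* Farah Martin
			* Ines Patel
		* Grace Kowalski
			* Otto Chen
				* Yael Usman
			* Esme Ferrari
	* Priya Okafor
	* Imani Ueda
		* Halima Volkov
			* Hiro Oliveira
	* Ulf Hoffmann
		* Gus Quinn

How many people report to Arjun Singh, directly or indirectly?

21

Arjun Singh directly manages Karl Vargas, Idris Mori, Mateo Yilmaz, Rosa Nguyen. Under Karl Vargas: Fatou Sato, Amira Zhang, Hope Tanaka, Bilal Kimura, Zaid Eriksson (5). Idris Mori has no reports. Under Mateo Yilmaz: Zara Gupta, Soren Rossi, Paz Taylor, Heidi Ivanov, Dilnoza Lopez, Niamh Fujita, Jasper Diaz, Hugo Abara, Bruno Wang (9). Under Rosa Nguyen: Zane Ishikawa, Emil Xu, Dax Baker (3). So Arjun Singh's organization is 4 direct reports plus everyone under them: 6 + 1 + 10 + 4 = 21.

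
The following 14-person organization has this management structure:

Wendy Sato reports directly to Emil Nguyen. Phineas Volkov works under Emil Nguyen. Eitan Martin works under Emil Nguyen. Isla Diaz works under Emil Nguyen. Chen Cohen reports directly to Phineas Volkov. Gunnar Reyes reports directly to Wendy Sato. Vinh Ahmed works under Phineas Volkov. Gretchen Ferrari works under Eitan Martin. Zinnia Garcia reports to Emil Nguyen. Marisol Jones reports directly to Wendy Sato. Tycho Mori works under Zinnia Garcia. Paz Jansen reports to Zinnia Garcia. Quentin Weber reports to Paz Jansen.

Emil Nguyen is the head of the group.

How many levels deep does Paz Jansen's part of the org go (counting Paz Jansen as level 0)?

1

The longest chain under Paz Jansen runs Paz Jansen → Quentin Weber, which is 1 level below Paz Jansen.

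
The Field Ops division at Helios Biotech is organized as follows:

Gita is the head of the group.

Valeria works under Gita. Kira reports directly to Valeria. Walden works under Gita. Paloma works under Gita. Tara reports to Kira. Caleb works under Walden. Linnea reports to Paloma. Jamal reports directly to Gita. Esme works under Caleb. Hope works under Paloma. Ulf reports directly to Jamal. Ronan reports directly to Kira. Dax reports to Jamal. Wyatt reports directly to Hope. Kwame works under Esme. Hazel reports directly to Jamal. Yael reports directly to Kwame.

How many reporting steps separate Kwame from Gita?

Chain from Kwame up to Gita: Kwame → Esme → Caleb → Walden → Gita. That is 4 steps up, so Kwame is 4 levels below Gita.

4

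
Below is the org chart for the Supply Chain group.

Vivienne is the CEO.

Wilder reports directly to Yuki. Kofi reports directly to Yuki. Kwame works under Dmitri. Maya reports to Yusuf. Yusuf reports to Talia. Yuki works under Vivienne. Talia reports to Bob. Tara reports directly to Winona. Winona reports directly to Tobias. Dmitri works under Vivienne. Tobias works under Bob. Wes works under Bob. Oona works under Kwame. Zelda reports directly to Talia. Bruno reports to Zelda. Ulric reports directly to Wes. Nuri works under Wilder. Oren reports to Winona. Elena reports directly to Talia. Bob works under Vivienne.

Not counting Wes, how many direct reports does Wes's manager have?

2

Wes reports to Bob. Bob's other direct reports are Talia, Tobias — 2 peers.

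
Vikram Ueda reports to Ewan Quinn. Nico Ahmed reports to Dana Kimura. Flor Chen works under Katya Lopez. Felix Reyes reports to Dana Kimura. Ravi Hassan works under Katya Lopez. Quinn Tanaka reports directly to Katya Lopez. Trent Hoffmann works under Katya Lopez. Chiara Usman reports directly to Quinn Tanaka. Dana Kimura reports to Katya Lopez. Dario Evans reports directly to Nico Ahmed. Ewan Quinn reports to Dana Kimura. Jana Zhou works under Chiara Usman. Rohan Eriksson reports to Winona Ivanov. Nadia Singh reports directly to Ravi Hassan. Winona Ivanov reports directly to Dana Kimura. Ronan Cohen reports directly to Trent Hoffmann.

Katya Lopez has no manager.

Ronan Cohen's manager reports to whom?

Katya Lopez

Ronan Cohen reports to Trent Hoffmann, and Trent Hoffmann reports to Katya Lopez. So Ronan Cohen's skip-level manager is Katya Lopez.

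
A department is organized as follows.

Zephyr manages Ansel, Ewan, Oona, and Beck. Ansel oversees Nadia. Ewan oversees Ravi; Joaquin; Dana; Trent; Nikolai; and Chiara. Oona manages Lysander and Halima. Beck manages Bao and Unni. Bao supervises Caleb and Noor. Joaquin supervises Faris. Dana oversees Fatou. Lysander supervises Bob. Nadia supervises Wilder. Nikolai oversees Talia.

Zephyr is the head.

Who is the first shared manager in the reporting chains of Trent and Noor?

Trent's chain of managers is Ewan, Zephyr. Noor's chain of managers is Bao, Beck, Zephyr. The first manager that appears in both chains is Zephyr.

Zephyr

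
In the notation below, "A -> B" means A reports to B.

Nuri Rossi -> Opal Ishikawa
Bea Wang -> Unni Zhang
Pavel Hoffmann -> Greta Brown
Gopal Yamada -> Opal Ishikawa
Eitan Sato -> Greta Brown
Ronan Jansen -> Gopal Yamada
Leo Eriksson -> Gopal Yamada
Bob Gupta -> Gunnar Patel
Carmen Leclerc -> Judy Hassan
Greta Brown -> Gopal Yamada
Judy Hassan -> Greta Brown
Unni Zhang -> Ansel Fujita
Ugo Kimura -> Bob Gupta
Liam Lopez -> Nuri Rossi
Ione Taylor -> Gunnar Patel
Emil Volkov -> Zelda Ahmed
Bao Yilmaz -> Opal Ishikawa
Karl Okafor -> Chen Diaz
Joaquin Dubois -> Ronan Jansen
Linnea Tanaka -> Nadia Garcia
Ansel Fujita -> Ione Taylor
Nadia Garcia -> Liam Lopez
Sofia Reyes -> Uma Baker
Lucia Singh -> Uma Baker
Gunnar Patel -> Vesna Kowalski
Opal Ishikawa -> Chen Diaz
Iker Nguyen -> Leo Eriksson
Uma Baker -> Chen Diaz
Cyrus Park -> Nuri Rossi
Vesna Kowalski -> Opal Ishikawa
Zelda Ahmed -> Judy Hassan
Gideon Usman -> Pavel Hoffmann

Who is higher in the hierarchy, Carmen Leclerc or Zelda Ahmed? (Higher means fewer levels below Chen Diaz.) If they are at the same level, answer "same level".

Both Carmen Leclerc and Zelda Ahmed are 5 levels below Chen Diaz.

same level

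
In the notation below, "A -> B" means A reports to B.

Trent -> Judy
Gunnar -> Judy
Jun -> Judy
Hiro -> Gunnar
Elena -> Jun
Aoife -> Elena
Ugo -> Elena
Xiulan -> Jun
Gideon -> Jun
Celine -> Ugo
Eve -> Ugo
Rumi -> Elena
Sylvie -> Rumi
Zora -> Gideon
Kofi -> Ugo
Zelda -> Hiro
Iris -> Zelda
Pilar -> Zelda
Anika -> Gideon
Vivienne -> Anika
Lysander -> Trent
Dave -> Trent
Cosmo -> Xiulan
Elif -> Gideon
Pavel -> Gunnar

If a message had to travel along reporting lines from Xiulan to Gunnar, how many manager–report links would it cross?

3

Xiulan is 2 levels below Judy, and Gunnar is 1 level below Judy (their lowest common manager). The shortest path runs up from Xiulan to Judy and back down to Gunnar: 2 + 1 = 3 links.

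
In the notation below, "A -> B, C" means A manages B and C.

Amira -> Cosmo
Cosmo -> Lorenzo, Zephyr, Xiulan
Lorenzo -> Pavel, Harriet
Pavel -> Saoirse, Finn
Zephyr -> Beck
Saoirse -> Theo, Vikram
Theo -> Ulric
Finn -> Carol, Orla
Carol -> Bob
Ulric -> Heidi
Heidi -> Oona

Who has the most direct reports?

Direct-report counts: Amira has 1; Cosmo has 3; Zephyr has 1; Lorenzo has 2; Pavel has 2; Finn has 2; Carol has 1; Saoirse has 2; Theo has 1; Ulric has 1; Heidi has 1. The largest is 3, held by Cosmo.

Cosmo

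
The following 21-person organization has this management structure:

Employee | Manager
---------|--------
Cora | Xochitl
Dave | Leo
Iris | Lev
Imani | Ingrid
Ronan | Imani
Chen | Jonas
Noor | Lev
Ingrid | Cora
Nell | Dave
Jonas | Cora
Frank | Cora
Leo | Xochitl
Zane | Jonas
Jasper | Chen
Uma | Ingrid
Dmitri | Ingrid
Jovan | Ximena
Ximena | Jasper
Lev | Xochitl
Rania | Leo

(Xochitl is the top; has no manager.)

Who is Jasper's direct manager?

Jasper reports directly to Chen.

Chen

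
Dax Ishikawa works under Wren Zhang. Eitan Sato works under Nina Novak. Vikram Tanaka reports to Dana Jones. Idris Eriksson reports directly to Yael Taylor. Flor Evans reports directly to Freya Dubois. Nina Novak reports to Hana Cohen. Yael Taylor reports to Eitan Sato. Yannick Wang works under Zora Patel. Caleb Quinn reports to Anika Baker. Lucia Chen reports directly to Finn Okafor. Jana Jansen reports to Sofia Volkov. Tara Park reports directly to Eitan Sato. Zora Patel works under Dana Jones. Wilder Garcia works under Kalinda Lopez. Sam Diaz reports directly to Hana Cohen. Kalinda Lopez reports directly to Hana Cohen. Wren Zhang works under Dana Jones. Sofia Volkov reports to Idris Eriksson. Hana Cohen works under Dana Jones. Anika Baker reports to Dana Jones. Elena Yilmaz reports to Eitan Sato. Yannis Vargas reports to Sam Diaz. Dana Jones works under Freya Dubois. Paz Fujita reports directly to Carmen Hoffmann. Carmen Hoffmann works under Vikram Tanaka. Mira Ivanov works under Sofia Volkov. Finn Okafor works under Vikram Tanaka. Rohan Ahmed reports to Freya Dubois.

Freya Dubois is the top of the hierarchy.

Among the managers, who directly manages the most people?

Direct-report counts: Freya Dubois has 3; Dana Jones has 5; Anika Baker has 1; Zora Patel has 1; Wren Zhang has 1; Vikram Tanaka has 2; Carmen Hoffmann has 1; Finn Okafor has 1; Hana Cohen has 3; Sam Diaz has 1; Nina Novak has 1; Eitan Sato has 3; Yael Taylor has 1; Idris Eriksson has 1; Sofia Volkov has 2; Kalinda Lopez has 1. The largest is 5, held by Dana Jones.

Dana Jones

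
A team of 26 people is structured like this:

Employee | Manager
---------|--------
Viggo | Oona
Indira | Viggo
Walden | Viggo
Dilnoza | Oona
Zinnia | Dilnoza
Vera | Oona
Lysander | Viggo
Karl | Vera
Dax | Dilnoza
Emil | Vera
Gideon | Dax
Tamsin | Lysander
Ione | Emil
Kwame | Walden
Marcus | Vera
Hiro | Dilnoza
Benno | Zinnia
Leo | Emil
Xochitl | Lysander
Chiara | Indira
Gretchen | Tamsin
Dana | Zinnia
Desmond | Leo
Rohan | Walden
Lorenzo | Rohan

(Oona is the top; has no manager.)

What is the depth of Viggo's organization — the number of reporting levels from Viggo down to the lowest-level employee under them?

The longest chain under Viggo runs Viggo → Lysander → Tamsin → Gretchen, which is 3 levels below Viggo.

3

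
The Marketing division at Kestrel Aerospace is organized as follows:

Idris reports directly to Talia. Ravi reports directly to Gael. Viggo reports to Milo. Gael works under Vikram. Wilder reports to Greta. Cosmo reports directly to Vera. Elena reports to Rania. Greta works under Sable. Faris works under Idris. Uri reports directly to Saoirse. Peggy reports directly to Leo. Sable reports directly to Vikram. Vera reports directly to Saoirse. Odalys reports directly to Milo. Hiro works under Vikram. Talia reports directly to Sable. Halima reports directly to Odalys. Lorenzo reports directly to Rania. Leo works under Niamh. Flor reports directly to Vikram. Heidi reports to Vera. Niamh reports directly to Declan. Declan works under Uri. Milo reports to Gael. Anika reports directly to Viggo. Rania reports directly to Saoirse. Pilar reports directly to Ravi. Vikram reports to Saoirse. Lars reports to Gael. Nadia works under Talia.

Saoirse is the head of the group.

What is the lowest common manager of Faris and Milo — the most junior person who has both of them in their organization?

Vikram

Faris's chain of managers is Idris, Talia, Sable, Vikram, Saoirse. Milo's chain of managers is Gael, Vikram, Saoirse. The first manager that appears in both chains is Vikram.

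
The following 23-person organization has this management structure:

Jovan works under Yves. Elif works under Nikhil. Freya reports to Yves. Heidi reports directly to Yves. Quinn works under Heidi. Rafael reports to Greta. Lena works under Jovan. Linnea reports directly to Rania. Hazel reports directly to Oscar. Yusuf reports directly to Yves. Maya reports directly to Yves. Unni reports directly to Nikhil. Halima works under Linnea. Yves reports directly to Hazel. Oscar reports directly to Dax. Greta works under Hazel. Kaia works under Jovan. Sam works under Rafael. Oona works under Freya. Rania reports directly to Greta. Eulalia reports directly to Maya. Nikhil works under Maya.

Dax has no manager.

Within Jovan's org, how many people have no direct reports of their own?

The people in Jovan's organization with no one reporting to them are Lena, Kaia. That is 2.

2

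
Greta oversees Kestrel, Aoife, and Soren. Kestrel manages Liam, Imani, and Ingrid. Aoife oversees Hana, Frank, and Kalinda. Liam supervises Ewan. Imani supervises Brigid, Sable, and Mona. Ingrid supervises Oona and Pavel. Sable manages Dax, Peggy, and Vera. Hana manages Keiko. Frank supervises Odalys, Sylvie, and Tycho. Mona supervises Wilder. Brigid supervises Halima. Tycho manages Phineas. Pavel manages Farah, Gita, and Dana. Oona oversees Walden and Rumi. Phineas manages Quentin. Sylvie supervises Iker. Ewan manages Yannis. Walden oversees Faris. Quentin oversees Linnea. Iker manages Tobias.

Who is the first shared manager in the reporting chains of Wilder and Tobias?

Wilder's chain of managers is Mona, Imani, Kestrel, Greta. Tobias's chain of managers is Iker, Sylvie, Frank, Aoife, Greta. The first manager that appears in both chains is Greta.

Greta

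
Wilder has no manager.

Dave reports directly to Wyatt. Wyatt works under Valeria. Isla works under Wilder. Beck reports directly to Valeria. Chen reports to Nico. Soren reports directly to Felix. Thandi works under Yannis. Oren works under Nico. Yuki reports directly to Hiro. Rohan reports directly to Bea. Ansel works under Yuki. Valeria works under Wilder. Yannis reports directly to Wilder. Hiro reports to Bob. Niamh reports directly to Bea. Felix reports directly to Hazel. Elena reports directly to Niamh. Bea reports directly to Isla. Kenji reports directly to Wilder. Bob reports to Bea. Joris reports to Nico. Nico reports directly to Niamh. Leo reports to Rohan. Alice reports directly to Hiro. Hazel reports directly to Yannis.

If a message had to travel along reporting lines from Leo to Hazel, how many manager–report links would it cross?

Leo is 4 levels below Wilder, and Hazel is 2 levels below Wilder (their lowest common manager). The shortest path runs up from Leo to Wilder and back down to Hazel: 4 + 2 = 6 links.

6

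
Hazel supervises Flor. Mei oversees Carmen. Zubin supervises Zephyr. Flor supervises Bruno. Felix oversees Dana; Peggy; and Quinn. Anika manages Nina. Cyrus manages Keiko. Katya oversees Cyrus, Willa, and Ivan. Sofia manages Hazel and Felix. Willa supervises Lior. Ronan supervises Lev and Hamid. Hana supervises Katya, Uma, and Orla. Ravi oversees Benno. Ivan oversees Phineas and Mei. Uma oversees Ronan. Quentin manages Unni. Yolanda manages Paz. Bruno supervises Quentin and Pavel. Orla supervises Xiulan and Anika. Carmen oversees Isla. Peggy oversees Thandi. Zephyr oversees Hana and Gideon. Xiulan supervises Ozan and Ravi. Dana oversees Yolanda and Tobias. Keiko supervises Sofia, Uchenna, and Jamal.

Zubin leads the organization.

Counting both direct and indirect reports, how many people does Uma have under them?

Uma directly manages Ronan. Under Ronan: Hamid, Lev (2). That's 3 in total.

3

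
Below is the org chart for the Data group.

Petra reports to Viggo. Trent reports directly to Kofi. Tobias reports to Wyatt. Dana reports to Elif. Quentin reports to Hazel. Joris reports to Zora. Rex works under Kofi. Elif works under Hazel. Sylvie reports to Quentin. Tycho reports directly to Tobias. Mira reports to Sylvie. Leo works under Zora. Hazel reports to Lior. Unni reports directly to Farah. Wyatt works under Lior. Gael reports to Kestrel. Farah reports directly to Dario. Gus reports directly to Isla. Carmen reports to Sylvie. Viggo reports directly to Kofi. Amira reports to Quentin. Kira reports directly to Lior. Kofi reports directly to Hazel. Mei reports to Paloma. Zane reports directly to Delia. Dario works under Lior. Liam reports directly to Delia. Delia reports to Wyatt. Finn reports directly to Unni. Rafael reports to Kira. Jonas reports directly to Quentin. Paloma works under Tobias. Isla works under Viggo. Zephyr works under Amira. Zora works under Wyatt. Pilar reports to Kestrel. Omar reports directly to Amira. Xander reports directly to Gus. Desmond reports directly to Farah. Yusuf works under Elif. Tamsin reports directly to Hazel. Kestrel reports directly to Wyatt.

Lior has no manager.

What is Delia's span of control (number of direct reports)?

2

Delia directly manages Zane, Liam. That is 2 direct reports.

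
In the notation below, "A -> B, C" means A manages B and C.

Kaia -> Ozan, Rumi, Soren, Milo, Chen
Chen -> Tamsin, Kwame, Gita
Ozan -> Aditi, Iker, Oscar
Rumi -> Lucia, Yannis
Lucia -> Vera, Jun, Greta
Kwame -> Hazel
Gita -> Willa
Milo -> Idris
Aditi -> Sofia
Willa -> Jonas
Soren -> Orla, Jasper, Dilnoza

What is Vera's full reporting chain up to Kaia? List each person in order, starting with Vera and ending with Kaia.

Vera -> Lucia -> Rumi -> Kaia

Vera reports to Lucia. Lucia reports to Rumi. Rumi reports to Kaia. Kaia is at the top.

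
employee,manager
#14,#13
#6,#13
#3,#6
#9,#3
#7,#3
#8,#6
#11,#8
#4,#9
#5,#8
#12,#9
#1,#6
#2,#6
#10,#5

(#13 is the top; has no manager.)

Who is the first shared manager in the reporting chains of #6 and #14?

#13

#6's chain of managers is #13. #14's chain of managers is #13. The first manager that appears in both chains is #13.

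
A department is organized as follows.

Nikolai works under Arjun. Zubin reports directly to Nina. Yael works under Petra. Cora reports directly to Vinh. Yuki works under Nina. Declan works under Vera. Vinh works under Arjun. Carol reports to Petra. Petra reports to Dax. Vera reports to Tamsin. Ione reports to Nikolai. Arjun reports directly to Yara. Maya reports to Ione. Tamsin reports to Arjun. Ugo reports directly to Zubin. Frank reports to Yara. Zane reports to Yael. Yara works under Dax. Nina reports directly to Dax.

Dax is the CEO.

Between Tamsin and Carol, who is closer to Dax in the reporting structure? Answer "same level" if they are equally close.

Tamsin is 3 levels below Dax; Carol is 2. Carol is higher.

Carol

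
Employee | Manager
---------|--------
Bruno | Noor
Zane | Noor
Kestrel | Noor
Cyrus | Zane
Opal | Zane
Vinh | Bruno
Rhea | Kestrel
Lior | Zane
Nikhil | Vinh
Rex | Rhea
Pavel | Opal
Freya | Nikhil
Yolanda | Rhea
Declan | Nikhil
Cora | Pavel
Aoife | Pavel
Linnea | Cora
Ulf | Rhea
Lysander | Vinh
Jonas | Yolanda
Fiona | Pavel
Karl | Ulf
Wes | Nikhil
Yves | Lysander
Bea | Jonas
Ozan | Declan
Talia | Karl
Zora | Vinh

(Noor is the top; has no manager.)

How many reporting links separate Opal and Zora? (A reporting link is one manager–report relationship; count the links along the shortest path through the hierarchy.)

Opal is 2 levels below Noor, and Zora is 3 levels below Noor (their lowest common manager). The shortest path runs up from Opal to Noor and back down to Zora: 2 + 3 = 5 links.

5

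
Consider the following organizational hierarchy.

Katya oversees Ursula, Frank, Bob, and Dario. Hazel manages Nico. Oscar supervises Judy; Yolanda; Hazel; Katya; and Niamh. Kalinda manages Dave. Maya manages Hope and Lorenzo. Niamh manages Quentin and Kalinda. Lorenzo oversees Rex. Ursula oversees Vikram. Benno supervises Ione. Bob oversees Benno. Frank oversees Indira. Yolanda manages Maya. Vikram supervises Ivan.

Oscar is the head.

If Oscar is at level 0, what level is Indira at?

3

Chain from Indira up to Oscar: Indira → Frank → Katya → Oscar. That is 3 steps up, so Indira is 3 levels below Oscar.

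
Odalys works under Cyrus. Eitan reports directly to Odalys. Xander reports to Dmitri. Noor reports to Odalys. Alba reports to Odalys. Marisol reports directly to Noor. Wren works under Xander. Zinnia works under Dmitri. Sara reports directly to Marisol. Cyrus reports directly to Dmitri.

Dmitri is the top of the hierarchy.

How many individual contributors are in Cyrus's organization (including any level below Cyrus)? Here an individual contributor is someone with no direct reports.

3

The people in Cyrus's organization with no one reporting to them are Alba, Eitan, Sara. That is 3.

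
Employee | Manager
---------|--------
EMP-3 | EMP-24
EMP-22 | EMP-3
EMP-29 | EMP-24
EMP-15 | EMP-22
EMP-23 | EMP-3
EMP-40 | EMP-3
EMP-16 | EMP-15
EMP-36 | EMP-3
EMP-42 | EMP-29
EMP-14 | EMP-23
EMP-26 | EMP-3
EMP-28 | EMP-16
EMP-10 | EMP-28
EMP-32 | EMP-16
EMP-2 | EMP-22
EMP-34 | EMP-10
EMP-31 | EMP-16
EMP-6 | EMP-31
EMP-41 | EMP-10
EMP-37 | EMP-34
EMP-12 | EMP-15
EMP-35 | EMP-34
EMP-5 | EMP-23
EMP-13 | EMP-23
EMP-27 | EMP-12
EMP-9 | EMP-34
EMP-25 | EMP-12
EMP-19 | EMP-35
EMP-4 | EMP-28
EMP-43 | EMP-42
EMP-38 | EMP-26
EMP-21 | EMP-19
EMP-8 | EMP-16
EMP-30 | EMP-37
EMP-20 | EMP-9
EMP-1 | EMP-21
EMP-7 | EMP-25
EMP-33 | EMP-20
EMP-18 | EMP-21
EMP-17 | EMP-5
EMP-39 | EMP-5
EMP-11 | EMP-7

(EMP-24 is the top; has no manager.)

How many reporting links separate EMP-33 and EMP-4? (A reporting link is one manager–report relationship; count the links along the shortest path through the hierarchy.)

EMP-33 is 5 levels below EMP-28, and EMP-4 is 1 level below EMP-28 (their lowest common manager). The shortest path runs up from EMP-33 to EMP-28 and back down to EMP-4: 5 + 1 = 6 links.

6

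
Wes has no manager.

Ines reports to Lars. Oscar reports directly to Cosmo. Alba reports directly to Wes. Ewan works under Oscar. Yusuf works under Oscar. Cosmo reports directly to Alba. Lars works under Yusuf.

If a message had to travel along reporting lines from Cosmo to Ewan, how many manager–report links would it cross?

2

Ewan is in Cosmo's organization: the chain from Ewan up to Cosmo is Ewan → Oscar → Cosmo, which is 2 links.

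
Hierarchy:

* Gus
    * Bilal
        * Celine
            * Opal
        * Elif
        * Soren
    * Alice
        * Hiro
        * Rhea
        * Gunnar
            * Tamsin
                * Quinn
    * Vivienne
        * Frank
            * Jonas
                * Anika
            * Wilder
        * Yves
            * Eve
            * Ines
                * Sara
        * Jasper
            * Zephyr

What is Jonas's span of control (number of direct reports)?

1

Jonas directly manages Anika. That is 1 direct report.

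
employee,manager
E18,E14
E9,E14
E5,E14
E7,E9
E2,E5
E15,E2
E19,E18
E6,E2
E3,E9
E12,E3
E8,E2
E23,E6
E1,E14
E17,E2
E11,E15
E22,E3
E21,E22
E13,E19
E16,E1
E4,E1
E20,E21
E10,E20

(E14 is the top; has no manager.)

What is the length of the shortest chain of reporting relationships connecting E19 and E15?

E19 is 2 levels below E14, and E15 is 3 levels below E14 (their lowest common manager). The shortest path runs up from E19 to E14 and back down to E15: 2 + 3 = 5 links.

5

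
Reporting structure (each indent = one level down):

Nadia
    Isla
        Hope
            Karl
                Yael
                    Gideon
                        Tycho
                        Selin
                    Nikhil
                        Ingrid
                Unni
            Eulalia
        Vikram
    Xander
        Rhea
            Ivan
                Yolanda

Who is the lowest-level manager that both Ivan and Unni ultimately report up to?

Nadia

Ivan's chain of managers is Rhea, Xander, Nadia. Unni's chain of managers is Karl, Hope, Isla, Nadia. The first manager that appears in both chains is Nadia.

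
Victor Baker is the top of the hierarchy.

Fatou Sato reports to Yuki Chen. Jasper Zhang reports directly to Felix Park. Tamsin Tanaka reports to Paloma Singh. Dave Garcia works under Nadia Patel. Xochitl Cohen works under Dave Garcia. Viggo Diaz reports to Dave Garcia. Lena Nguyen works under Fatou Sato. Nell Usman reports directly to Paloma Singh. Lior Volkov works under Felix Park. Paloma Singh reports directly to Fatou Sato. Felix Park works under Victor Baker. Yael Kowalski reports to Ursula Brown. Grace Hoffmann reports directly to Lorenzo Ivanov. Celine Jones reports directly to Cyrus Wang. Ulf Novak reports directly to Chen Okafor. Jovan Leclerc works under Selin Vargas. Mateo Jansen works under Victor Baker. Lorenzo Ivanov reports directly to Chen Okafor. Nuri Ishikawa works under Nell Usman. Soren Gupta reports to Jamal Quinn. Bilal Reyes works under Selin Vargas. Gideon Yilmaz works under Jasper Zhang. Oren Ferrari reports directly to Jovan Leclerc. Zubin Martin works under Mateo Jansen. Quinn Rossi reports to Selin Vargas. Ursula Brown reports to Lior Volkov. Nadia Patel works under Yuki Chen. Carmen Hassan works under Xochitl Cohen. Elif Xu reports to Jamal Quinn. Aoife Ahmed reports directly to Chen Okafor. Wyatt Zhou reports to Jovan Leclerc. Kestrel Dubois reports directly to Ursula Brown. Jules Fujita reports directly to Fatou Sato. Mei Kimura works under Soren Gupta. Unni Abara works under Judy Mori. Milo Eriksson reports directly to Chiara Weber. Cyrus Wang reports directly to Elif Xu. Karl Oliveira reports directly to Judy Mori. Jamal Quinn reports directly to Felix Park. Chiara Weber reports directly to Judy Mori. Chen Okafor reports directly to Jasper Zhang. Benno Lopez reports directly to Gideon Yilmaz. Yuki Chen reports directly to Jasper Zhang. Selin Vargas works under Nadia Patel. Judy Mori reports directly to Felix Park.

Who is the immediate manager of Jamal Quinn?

Jamal Quinn reports directly to Felix Park.

Felix Park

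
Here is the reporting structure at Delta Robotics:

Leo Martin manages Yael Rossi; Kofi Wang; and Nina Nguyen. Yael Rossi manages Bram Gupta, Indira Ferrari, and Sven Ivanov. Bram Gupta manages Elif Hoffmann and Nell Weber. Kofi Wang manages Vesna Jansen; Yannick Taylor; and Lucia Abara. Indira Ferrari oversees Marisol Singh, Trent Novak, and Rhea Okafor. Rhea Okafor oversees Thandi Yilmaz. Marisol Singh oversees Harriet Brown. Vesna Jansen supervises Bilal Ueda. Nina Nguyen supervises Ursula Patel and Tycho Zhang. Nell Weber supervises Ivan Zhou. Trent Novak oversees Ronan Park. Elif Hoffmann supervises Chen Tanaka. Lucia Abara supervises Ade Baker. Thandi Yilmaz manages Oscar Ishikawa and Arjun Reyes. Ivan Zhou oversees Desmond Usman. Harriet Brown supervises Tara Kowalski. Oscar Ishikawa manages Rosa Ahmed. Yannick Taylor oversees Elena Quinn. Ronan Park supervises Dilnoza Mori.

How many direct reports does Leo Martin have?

Leo Martin directly manages Yael Rossi, Kofi Wang, Nina Nguyen. That is 3 direct reports.

3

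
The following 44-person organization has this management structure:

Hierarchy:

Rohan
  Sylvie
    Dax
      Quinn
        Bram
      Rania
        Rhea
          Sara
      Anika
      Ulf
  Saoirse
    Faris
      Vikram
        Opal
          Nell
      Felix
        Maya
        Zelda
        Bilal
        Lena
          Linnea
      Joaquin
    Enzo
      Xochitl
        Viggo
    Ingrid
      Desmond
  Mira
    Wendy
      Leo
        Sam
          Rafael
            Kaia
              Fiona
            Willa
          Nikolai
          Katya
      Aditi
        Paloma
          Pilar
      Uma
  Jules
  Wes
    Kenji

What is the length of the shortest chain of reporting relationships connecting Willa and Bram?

10

Willa is 6 levels below Rohan, and Bram is 4 levels below Rohan (their lowest common manager). The shortest path runs up from Willa to Rohan and back down to Bram: 6 + 4 = 10 links.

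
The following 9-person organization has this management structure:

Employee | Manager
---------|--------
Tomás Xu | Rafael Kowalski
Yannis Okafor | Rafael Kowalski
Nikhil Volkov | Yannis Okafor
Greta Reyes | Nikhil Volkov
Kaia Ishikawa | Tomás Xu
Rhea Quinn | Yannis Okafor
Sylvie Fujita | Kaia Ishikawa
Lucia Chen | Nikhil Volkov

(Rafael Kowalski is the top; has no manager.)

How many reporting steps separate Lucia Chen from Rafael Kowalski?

3

Chain from Lucia Chen up to Rafael Kowalski: Lucia Chen → Nikhil Volkov → Yannis Okafor → Rafael Kowalski. That is 3 steps up, so Lucia Chen is 3 levels below Rafael Kowalski.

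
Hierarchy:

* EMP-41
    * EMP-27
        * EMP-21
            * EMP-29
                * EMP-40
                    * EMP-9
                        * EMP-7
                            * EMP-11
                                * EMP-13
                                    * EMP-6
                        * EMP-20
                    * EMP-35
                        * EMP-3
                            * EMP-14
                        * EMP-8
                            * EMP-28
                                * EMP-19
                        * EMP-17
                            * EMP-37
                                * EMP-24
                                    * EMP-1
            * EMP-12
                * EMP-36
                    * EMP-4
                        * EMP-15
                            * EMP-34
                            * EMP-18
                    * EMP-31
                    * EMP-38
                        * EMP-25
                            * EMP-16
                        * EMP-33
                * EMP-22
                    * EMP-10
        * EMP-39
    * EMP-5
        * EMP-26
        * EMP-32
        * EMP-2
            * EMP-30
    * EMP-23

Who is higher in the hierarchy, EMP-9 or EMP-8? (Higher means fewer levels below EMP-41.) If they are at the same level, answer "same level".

EMP-9

EMP-9 is 5 levels below EMP-41; EMP-8 is 6. EMP-9 is higher.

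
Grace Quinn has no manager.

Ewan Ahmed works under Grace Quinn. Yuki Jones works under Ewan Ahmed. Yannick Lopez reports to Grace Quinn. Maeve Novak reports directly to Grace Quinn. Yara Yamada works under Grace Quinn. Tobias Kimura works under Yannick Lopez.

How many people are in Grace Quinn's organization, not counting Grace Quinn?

Grace Quinn directly manages Ewan Ahmed, Yannick Lopez, Maeve Novak, Yara Yamada. Under Ewan Ahmed: Yuki Jones (1). Under Yannick Lopez: Tobias Kimura (1). Maeve Novak has no reports. Yara Yamada has no reports. So Grace Quinn's organization is 4 direct reports plus everyone under them: 2 + 2 + 1 + 1 = 6.

6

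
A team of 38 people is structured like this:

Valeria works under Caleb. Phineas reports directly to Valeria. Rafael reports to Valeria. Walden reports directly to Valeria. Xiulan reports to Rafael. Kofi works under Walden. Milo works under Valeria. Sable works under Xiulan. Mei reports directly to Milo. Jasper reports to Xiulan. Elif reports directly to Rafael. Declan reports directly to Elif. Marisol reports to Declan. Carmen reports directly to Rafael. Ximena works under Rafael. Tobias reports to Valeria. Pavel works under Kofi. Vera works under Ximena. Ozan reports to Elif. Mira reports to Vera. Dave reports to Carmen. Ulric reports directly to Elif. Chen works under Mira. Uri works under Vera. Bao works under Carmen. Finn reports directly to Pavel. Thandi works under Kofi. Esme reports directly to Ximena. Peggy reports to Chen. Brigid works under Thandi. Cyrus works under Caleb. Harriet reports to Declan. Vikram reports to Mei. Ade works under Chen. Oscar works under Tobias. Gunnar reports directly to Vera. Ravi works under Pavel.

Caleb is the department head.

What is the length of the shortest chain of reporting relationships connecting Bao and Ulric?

4

Bao is 2 levels below Rafael, and Ulric is 2 levels below Rafael (their lowest common manager). The shortest path runs up from Bao to Rafael and back down to Ulric: 2 + 2 = 4 links.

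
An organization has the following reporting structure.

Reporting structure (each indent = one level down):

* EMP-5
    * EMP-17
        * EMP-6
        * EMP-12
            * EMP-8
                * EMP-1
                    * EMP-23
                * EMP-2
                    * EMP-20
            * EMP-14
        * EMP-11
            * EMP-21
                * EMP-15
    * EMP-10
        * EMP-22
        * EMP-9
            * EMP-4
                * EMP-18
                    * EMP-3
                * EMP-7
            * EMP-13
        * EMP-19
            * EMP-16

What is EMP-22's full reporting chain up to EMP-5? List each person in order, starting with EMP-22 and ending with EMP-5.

EMP-22 -> EMP-10 -> EMP-5

EMP-22 reports to EMP-10. EMP-10 reports to EMP-5. EMP-5 is at the top.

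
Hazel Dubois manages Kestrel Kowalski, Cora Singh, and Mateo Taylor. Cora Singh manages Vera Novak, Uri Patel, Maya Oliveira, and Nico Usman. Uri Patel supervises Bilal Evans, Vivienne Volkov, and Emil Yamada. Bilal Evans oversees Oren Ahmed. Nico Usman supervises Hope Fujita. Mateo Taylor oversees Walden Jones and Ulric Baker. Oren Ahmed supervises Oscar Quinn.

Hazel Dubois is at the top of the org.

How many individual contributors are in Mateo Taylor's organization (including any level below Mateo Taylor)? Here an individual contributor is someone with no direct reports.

2

The people in Mateo Taylor's organization with no one reporting to them are Ulric Baker, Walden Jones. That is 2.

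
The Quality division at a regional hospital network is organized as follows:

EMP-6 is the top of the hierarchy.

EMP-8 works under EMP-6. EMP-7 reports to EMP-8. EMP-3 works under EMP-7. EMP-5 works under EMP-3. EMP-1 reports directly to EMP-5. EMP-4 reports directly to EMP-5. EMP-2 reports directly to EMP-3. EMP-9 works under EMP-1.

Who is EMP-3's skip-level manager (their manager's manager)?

EMP-8

EMP-3 reports to EMP-7, and EMP-7 reports to EMP-8. So EMP-3's skip-level manager is EMP-8.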